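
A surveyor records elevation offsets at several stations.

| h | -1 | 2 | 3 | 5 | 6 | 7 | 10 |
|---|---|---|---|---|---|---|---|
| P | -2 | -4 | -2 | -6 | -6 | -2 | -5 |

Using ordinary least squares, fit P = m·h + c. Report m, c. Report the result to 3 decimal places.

Entries of XᵀX: Σh·h = 224, Σh = 32, Σ1 = 7.
And Σh·P = -142, ΣP = -27.
Eliminating c: 7·(row 1) − 32·(row 2) gives 544·m = 7·(-142) − 32·(-27) = -130, so m = -65/272.
Then c = ((-27) − 32·(-65/272))/7 = -47/17.

m = -0.239, c = -2.765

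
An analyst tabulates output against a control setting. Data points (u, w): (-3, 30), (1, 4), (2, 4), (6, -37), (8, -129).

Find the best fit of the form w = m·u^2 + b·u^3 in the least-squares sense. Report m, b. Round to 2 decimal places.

m = 1.91, b = -0.49

Forming MᵀM = [[5490, 40334]; [40334, 309594]] and Mᵀw = [-9298, -74814]ᵀ gives MᵀM·[m, b]ᵀ = Mᵀw.
Δ = 5490·309594 − 40334² = 72839504.
m = ((-9298)·309594 − 40334·(-74814))/72839504 = 8683929/4552469; b = (5490·(-74814) − 40334·(-9298))/72839504 = -2231458/4552469.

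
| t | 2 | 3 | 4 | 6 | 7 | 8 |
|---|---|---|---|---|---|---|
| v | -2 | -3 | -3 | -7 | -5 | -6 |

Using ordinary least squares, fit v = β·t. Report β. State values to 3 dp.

β = -0.843

Forming XᵀX = [[178]] and Xᵀv = [-150]ᵀ gives XᵀX·[β]ᵀ = Xᵀv.
Hence β = -150 / 178 ≈ -0.842697.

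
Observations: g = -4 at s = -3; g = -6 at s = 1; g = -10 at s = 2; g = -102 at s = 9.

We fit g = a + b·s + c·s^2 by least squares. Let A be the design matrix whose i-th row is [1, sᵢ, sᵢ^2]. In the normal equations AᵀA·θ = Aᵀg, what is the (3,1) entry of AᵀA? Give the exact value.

95

Row 3 ↔ basis s^2, column 1 ↔ basis 1, so (AᵀA)_{3,1} = Σᵢ s^2 = (9)·(1) + (1)·(1) + (4)·(1) + (81)·(1) = 95.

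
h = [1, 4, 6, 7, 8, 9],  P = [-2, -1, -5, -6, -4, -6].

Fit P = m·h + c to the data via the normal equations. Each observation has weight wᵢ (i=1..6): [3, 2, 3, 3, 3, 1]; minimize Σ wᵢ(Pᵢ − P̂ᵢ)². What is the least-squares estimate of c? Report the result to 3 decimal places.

The normal system AᵀWA·[m, c]ᵀ = AᵀWP is [[563, 83]; [83, 15]]·[m, c]ᵀ = [-380, -59]ᵀ.
Determinant 563·15 − 83² = 1556.
m = ((-380)·15 − 83·(-59))/1556 = -803/1556; c = (563·(-59) − 83·(-380))/1556 = -1677/1556.

c = -1.078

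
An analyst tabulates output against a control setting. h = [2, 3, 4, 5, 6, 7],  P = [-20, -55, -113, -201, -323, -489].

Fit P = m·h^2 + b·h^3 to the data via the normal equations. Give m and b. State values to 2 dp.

m = -3.15, b = -0.97

The normal equations are: 4675·m + 29007·b = -42997;  29007·m + 184819·b = -271497.
det = 4675·184819 − 29007² = 22622776.
m = ((-42997)·184819 − 29007·(-271497))/22622776 = -8918633/2827847; b = (4675·(-271497) − 29007·(-42997))/22622776 = -250392/257077.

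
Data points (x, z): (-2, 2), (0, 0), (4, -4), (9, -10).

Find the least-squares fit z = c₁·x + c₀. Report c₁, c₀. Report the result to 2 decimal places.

Sums needed: Σx·x = 101, Σx = 11, Σ1 = 4.
And Σx·z = -110, Σz = -12.
MᵀM·[c₁, c₀]ᵀ = Mᵀz becomes [[101, 11]; [11, 4]]·[c₁, c₀]ᵀ = [-110, -12]ᵀ.
Δ = 101·4 − 11² = 283.
c₁ = ((-110)·4 − 11·(-12))/283 = -308/283; c₀ = (101·(-12) − 11·(-110))/283 = -2/283.

c₁ = -1.09, c₀ = -0.01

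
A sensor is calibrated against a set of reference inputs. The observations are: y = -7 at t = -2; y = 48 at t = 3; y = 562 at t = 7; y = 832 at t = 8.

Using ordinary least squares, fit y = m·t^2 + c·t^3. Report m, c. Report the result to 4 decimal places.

Normal-equation sums: Σt^2·t^2 = 6594, Σt^2·t^3 = 49786, Σt^3·t^3 = 380586.
And Σt^2·y = 81190, Σt^3·y = 620102.
AᵀA·[m, c]ᵀ = Aᵀy becomes [[6594, 49786]; [49786, 380586]]·[m, c]ᵀ = [81190, 620102]ᵀ.
Determinant 6594·380586 − 49786² = 30938288.
m = (81190·380586 − 49786·620102)/30938288 = 1711198/1933643; c = (6594·620102 − 49786·81190)/30938288 = 2926703/1933643.

m = 0.8850, c = 1.5136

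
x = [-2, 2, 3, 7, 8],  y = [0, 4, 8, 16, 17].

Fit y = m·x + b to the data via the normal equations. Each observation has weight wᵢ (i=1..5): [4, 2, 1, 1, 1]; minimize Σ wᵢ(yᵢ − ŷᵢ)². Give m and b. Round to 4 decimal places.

m = 1.7048, b = 2.7925

Normal-equation sums: Σwᵢ·x·x = 146, Σwᵢ·x = 14, Σwᵢ·1 = 9.
For MᵀWy: Σwᵢ·x·y = 288, Σwᵢ·y = 49.
Eliminating b: 9·(row 1) − 14·(row 2) gives 1118·m = 9·288 − 14·49 = 1906, so m = 953/559.
Then b = (49 − 14·(953/559))/9 = 1561/559.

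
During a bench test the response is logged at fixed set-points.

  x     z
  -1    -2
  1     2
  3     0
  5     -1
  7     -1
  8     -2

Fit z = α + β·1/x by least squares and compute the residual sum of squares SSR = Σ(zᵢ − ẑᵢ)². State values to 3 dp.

SSR = 3.866

Compute the Gram sums: Σ1 = 6, Σ1/x = 673/840, Σ1/x·1/x = 1543249/705600.
For Mᵀz: Σz = -4, Σ1/x·z = 477/140.
det = 6·(1543249/705600) − (673/840)² = 1761313/141120.
α = ((-4)·(1543249/705600) − (673/840)·(477/140))/(1761313/141120) = -8099122/8806565; β = (6·(477/140) − (673/840)·(-4))/(1761313/141120) = 3337152/1761313.
Residuals: 7171752/8806565, 9026492/8806565, 2537202/8806565, -808919/1761313, -3091123/8806565, -11599728/8806565; SSR = 34044654/8806565.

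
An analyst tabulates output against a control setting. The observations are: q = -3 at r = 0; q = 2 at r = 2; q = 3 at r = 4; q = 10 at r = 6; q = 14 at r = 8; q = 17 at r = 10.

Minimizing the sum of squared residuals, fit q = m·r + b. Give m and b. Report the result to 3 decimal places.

Entries of XᵀX: Σr·r = 220, Σr = 30, Σ1 = 6.
And Σr·q = 358, Σq = 43.
Determinant 220·6 − 30² = 420.
m = (358·6 − 30·43)/420 = 143/70; b = (220·43 − 30·358)/420 = -64/21.

m = 2.043, b = -3.048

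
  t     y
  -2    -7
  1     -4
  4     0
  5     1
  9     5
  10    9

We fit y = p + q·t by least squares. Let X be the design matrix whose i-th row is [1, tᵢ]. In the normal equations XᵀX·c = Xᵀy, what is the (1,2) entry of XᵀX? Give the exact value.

27

Row 1 ↔ basis 1, column 2 ↔ basis t, so (XᵀX)_{1,2} = Σᵢ t = (1)·(-2) + (1)·(1) + (1)·(4) + (1)·(5) + (1)·(9) + (1)·(10) = 27.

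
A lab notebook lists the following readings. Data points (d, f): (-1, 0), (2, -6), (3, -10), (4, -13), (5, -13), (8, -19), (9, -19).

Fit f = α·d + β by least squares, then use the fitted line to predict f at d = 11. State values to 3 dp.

Sums needed: Σd·d = 200, Σd = 30, Σ1 = 7.
For Aᵀf: Σd·f = -482, Σf = -80.
Normal equations: [[200, 30]; [30, 7]]·[α, β]ᵀ = [-482, -80]ᵀ.
Δ = 200·7 − 30² = 500.
α = ((-482)·7 − 30·(-80))/500 = -487/250; β = (200·(-80) − 30·(-482))/500 = -77/25.
At d = 11: f̂ = (-487/250)·(11) + (-77/25)·(1) = -6127/250.

f̂ = -24.508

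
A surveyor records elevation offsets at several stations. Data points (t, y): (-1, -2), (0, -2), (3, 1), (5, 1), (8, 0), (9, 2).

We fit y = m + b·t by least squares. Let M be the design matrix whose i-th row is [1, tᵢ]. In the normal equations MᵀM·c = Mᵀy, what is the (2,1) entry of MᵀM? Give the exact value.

24

Row 2 ↔ basis t, column 1 ↔ basis 1, so (MᵀM)_{2,1} = Σᵢ t = (-1)·(1) + (0)·(1) + (3)·(1) + (5)·(1) + (8)·(1) + (9)·(1) = 24.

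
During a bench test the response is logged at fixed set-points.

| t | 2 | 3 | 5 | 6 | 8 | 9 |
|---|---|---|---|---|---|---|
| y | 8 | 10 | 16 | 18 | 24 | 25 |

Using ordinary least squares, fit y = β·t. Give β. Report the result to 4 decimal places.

β = 2.9726

Sums needed: Σt·t = 219.
Moment sums: Σt·y = 651.
Normal equations: [[219]]·[β]ᵀ = [651]ᵀ.
β = 651/219 = 2.9726.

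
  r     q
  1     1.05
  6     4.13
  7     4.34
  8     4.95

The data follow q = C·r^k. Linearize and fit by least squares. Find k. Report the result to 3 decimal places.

k = 0.744

Taking logs, ln q = k·ln r + ln C, so regress ln q on ln r.
Over the data: Σln r = 5.8171, Σ(ln r)² = 11.3210, Σln q = 4.5343, Σln r·ln q = 8.7234.
Normal system: [[11.3210, 5.8171]; [5.8171, 4]]·[k, ln C]ᵀ = [8.7234, 4.5343]ᵀ.
Δ = 11.3210·4 − (5.8171)² = 11.4454; k = (8.7234·4 − 5.8171·4.5343)/11.4454 = 0.74413, ln C = (11.3210·4.5343 − 5.8171·8.7234)/11.4454 = 0.05141.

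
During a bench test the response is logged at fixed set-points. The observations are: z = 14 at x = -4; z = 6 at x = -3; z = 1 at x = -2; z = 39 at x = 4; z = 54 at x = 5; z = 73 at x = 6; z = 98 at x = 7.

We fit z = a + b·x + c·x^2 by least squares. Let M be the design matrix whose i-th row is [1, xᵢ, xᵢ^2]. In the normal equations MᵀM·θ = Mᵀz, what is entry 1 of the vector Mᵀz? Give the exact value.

285

Entry 1 ↔ basis 1, so (Mᵀz)_{1} = Σᵢ zᵢ = (1)·(14) + (1)·(6) + (1)·(1) + (1)·(39) + (1)·(54) + (1)·(73) + (1)·(98) = 285.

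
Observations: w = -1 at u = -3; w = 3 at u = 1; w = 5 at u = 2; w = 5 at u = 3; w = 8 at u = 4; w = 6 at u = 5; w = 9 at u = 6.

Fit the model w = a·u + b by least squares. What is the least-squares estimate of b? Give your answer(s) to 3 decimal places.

b = 2.271

XᵀX·[a, b]ᵀ = Xᵀw reads: 100·a + 18·b = 147;  18·a + 7·b = 35.
(Σu·u = 100, Σu = 18, Σ1 = 7, Σu·w = 147, Σw = 35.)
Eliminating b: 7·(row 1) − 18·(row 2) gives 376·a = 7·147 − 18·35 = 399, so a = 399/376.
Then b = (35 − 18·(399/376))/7 = 427/188.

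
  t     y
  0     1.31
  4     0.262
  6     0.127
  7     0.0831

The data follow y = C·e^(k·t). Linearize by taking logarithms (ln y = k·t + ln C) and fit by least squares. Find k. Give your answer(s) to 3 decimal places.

k = -0.392

Linearized form: ln y = k·t + ln C. From the 4 transformed points,
AᵀA = [[101.0000, 17.0000]; [17.0000, 4]], rhs = [-35.1530, -5.6207]ᵀ  (here Σt = 17.0000, Σ(t)² = 101.0000, Σln y = -5.6207, Σt·ln y = -35.1530).
Δ = 101.0000·4 − (17.0000)² = 115.0000; k = (-35.1530·4 − 17.0000·-5.6207)/115.0000 = -0.39183, ln C = (101.0000·-5.6207 − 17.0000·-35.1530)/115.0000 = 0.26013.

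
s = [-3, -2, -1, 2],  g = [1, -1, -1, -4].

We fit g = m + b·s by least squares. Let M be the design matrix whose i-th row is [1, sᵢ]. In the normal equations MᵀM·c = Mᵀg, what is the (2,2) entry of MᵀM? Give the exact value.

Row 2 ↔ basis s, column 2 ↔ basis s, so (MᵀM)_{2,2} = Σᵢ (s)·(s) = (-3)·(-3) + (-2)·(-2) + (-1)·(-1) + (2)·(2) = 18.

18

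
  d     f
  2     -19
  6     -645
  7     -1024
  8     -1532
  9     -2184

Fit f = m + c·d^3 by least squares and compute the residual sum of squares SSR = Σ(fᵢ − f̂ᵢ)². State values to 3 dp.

SSR = 2.840

Entries of XᵀX: Σ1 = 5, Σd^3 = 1808, Σd^3·d^3 = 957954.
For Xᵀf: Σf = -5404, Σd^3·f = -2867224.
XᵀX·[m, c]ᵀ = Xᵀf becomes [[5, 1808]; [1808, 957954]]·[m, c]ᵀ = [-5404, -2867224]ᵀ.
Determinant 5·957954 − 1808² = 1520906.
m = ((-5404)·957954 − 1808·(-2867224))/1520906 = 3578788/760453; c = (5·(-2867224) − 1808·(-5404))/1520906 = -2282844/760453.
Residuals: 235357/760453, -976669/760453, 732832/760453, 223344/760453, -214864/760453; SSR = 2159722/760453.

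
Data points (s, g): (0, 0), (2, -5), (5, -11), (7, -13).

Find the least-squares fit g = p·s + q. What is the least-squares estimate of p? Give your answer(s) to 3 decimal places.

The normal system XᵀX·[p, q]ᵀ = Xᵀg is [[78, 14]; [14, 4]]·[p, q]ᵀ = [-156, -29]ᵀ.
Determinant 78·4 − 14² = 116.
p = ((-156)·4 − 14·(-29))/116 = -109/58; q = (78·(-29) − 14·(-156))/116 = -39/58.

p = -1.879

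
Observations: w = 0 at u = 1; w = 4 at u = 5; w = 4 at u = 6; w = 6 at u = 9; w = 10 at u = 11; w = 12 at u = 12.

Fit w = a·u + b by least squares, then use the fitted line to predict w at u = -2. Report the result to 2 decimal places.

ŵ = -3.63

Normal-equation sums: Σu·u = 408, Σu = 44, Σ1 = 6.
Right-hand side: Σu·w = 352, Σw = 36.
XᵀX·[a, b]ᵀ = Xᵀw becomes [[408, 44]; [44, 6]]·[a, b]ᵀ = [352, 36]ᵀ.
Determinant 408·6 − 44² = 512.
a = (352·6 − 44·36)/512 = 33/32; b = (408·36 − 44·352)/512 = -25/16.
At u = -2: ŵ = (33/32)·(-2) + (-25/16)·(1) = -29/8.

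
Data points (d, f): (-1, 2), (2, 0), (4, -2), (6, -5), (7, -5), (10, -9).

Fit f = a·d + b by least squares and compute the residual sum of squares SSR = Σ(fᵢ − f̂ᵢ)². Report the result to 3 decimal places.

SSR = 1.487

With design matrix X, XᵀX = [[206, 28]; [28, 6]] and Xᵀf = [-165, -19]ᵀ.
det = 206·6 − 28² = 452.
a = ((-165)·6 − 28·(-19))/452 = -229/226; b = (206·(-19) − 28·(-165))/452 = 353/226.
Residuals: -65/113, 105/226, 111/226, -109/226, 60/113, -97/226; SSR = 168/113.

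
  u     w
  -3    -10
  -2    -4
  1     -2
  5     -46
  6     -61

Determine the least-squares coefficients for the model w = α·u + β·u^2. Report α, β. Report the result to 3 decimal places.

α = -1.229, β = -1.524

With design matrix X, XᵀX = [[75, 307]; [307, 2019]] and Xᵀw = [-560, -3454]ᵀ.
Determinant 75·2019 − 307² = 57176.
α = ((-560)·2019 − 307·(-3454))/57176 = -35131/28588; β = (75·(-3454) − 307·(-560))/57176 = -43565/28588.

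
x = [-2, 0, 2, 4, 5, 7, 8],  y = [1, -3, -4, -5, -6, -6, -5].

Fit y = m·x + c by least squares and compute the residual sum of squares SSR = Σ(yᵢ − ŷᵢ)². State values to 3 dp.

From the data, Σx·x = 162, Σx = 24, Σ1 = 7.
For Mᵀy: Σx·y = -142, Σy = -28.
Δ = 162·7 − 24² = 558.
m = ((-142)·7 − 24·(-28))/558 = -161/279; c = (162·(-28) − 24·(-142))/558 = -188/93.
Residuals: 521/279, -91/93, -230/279, -187/279, -305/279, 17/279, 457/279; SSR = 2638/279.

SSR = 9.455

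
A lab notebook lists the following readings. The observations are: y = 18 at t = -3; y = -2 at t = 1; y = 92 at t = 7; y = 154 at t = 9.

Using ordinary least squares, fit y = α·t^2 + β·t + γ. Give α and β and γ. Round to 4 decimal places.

α = 2.0268, β = -0.7684, γ = -2.7500

With design matrix A, AᵀA = [[9044, 1046, 140]; [1046, 140, 14]; [140, 14, 4]] and Aᵀy = [17142, 1974, 262]ᵀ.
Inverting the 3×3 Gram matrix, [α, β, γ]ᵀ = [1435/708, -136/177, -11/4]ᵀ.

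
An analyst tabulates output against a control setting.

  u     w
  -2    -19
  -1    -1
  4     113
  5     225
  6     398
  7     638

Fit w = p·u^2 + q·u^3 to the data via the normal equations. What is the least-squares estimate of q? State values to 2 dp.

Setting ∂/∂p … = 0 gives: 4595·p + 28699·q = 52946;  28699·p + 184091·q = 340312.
Determinant 4595·184091 − 28699² = 22265544.
p = (52946·184091 − 28699·340312)/22265544 = -3288667/3710924; q = (4595·340312 − 28699·52946)/22265544 = 7372731/3710924.

q = 1.99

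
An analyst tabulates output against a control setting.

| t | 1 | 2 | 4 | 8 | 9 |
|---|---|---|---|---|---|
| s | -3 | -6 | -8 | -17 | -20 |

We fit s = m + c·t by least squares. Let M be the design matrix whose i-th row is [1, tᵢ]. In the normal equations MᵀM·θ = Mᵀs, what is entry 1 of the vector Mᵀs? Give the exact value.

-54

Entry 1 ↔ basis 1, so (Mᵀs)_{1} = Σᵢ sᵢ = (1)·(-3) + (1)·(-6) + (1)·(-8) + (1)·(-17) + (1)·(-20) = -54.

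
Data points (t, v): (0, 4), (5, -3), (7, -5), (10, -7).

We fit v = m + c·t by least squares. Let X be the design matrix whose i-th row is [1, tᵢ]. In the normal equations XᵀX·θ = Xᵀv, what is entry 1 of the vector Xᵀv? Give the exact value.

Entry 1 ↔ basis 1, so (Xᵀv)_{1} = Σᵢ vᵢ = (1)·(4) + (1)·(-3) + (1)·(-5) + (1)·(-7) = -11.

-11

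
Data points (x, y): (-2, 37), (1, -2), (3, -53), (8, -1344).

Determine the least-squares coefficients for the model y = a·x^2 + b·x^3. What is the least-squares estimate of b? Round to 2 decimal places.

Forming AᵀA = [[4194, 32980]; [32980, 262938]] and Aᵀy = [-86347, -689857]ᵀ gives AᵀA·[a, b]ᵀ = Aᵀy.
Δ = 4194·262938 − 32980² = 15081572.
a = ((-86347)·262938 − 32980·(-689857))/15081572 = 23788187/7540786; b = (4194·(-689857) − 32980·(-86347))/15081572 = -22768099/7540786.

b = -3.02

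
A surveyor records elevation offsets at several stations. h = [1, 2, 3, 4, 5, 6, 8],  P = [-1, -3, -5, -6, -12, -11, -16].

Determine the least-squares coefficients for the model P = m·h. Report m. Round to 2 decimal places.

The normal system AᵀA·[m]ᵀ = AᵀP is [[155]]·[m]ᵀ = [-300]ᵀ.
Hence m = -300 / 155 ≈ -1.93548.

m = -1.94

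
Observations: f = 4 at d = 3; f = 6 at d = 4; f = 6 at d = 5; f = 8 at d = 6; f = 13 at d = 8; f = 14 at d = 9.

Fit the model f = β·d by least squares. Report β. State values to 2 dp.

Sums needed: Σd·d = 231.
And Σd·f = 344.
Normal equations: [[231]]·[β]ᵀ = [344]ᵀ.
Hence β = 344 / 231 ≈ 1.48918.

β = 1.49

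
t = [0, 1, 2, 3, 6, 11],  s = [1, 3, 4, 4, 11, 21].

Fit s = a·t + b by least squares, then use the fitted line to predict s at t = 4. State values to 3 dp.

ŝ = 7.638

Entries of AᵀA: Σt·t = 171, Σt = 23, Σ1 = 6.
For Aᵀs: Σt·s = 320, Σs = 44.
Eliminating b: 6·(row 1) − 23·(row 2) gives 497·a = 6·320 − 23·44 = 908, so a = 908/497.
Then b = (44 − 23·(908/497))/6 = 164/497.
At t = 4: ŝ = (908/497)·(4) + (164/497)·(1) = 3796/497.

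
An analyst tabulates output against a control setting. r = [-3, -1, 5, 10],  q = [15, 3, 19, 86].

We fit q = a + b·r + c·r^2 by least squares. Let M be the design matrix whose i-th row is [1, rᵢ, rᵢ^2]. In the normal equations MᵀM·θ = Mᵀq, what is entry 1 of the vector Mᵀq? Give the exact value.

Entry 1 ↔ basis 1, so (Mᵀq)_{1} = Σᵢ qᵢ = (1)·(15) + (1)·(3) + (1)·(19) + (1)·(86) = 123.

123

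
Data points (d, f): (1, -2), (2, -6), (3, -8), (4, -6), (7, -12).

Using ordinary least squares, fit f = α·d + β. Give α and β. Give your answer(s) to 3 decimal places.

α = -1.434, β = -1.925

Normal-equation sums: Σd·d = 79, Σd = 17, Σ1 = 5.
For Aᵀf: Σd·f = -146, Σf = -34.
Eliminating β: 5·(row 1) − 17·(row 2) gives 106·α = 5·(-146) − 17·(-34) = -152, so α = -76/53.
Then β = ((-34) − 17·(-76/53))/5 = -102/53.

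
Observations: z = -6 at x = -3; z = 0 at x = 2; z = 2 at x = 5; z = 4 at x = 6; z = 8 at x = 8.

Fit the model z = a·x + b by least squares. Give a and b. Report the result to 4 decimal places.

Normal-equation sums: Σx·x = 138, Σx = 18, Σ1 = 5.
For Aᵀz: Σx·z = 116, Σz = 8.
So AᵀA·[a, b]ᵀ = Aᵀz: [[138, 18]; [18, 5]]·[a, b]ᵀ = [116, 8]ᵀ.
Δ = 138·5 − 18² = 366.
a = (116·5 − 18·8)/366 = 218/183; b = (138·8 − 18·116)/366 = -164/61.

a = 1.1913, b = -2.6885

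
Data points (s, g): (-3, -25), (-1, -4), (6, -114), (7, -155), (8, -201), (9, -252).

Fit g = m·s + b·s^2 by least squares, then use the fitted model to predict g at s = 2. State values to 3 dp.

ĝ = -13.684

With design matrix X, XᵀX = [[240, 1772]; [1772, 14436]] and Xᵀg = [-5566, -45204]ᵀ.
Determinant 240·14436 − 1772² = 324656.
m = ((-5566)·14436 − 1772·(-45204))/324656 = -31161/40582; b = (240·(-45204) − 1772·(-5566))/324656 = -123251/40582.
At s = 2: ĝ = (-31161/40582)·(2) + (-123251/40582)·(4) = -277663/20291.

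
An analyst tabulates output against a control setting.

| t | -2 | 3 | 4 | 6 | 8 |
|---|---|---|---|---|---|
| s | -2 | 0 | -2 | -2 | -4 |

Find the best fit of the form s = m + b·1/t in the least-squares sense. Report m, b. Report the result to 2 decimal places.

m = -2.07, b = 0.95

AᵀA·[m, b]ᵀ = Aᵀs reads: 5·m + (3/8)·b = -10;  (3/8)·m + (269/576)·b = -1/3.
(Σ1 = 5, Σ1/t = 3/8, Σ1/t·1/t = 269/576, Σs = -10, Σ1/t·s = -1/3.)
det = 5·(269/576) − (3/8)² = 79/36.
m = ((-10)·(269/576) − (3/8)·(-1/3))/(79/36) = -1309/632; b = (5·(-1/3) − (3/8)·(-10))/(79/36) = 75/79.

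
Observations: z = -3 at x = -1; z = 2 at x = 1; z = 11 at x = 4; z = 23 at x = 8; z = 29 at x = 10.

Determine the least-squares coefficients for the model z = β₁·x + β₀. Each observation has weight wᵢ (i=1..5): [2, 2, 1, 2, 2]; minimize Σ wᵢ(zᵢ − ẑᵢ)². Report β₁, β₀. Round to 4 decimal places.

β₁ = 2.9360, β₀ = -0.4935

Setting ∂/∂β₁ … = 0 gives: 348·β₁ + 40·β₀ = 1002;  40·β₁ + 9·β₀ = 113.
(Σwᵢ·x·x = 348, Σwᵢ·x = 40, Σwᵢ·1 = 9, Σwᵢ·x·z = 1002, Σwᵢ·z = 113.)
det = 348·9 − 40² = 1532.
β₁ = (1002·9 − 40·113)/1532 = 2249/766; β₀ = (348·113 − 40·1002)/1532 = -189/383.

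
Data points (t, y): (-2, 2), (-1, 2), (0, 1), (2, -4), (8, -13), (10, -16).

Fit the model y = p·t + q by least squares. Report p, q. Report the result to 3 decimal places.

Forming XᵀX = [[173, 17]; [17, 6]] and Xᵀy = [-278, -28]ᵀ gives XᵀX·[p, q]ᵀ = Xᵀy.
Eliminating q: 6·(row 1) − 17·(row 2) gives 749·p = 6·(-278) − 17·(-28) = -1192, so p = -1192/749.
Then q = ((-28) − 17·(-1192/749))/6 = -118/749.

p = -1.591, q = -0.158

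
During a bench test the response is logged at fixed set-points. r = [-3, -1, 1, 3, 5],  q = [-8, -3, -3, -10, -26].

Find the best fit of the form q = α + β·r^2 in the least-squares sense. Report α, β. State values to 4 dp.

The normal system MᵀM·[α, β]ᵀ = Mᵀq is [[5, 45]; [45, 789]]·[α, β]ᵀ = [-50, -818]ᵀ.
det = 5·789 − 45² = 1920.
α = ((-50)·789 − 45·(-818))/1920 = -11/8; β = (5·(-818) − 45·(-50))/1920 = -23/24.

α = -1.3750, β = -0.9583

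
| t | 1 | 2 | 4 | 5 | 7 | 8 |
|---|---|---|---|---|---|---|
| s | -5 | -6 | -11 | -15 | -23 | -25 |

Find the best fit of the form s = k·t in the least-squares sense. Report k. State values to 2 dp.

k = -3.13

Normal-equation sums: Σt·t = 159.
Moment sums: Σt·s = -497.
k = (-497)/159 = -3.12579.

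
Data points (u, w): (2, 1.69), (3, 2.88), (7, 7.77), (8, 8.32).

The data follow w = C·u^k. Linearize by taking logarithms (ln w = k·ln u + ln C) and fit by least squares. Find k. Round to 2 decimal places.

Linearized form: ln w = k·ln u + ln C. From the 4 transformed points,
XᵀX = [[9.7980, 5.8171]; [5.8171, 4]], rhs = [9.9211, 5.7515]ᵀ  (here Σln u = 5.8171, Σ(ln u)² = 9.7980, Σln w = 5.7515, Σln u·ln w = 9.9211).
Solving (det = 5.3534): k = 1.16329, ln C = -0.25388.

k = 1.16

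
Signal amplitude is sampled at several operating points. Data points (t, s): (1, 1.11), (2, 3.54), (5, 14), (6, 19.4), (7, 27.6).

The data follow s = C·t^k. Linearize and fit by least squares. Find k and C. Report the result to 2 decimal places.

With ln sᵢ as the transformed response and ln tᵢ as the regressor:
XᵀX = [[10.0677, 6.0403]; [6.0403, 5]], rhs = [16.8929, 10.2906]ᵀ  (here Σln t = 6.0403, Σ(ln t)² = 10.0677, Σln s = 10.2906, Σln t·ln s = 16.8929).
Solving (det = 13.8539): k = 1.61011, ln C = 0.11304, so C = exp(0.11304) = 1.11967.

k = 1.61, C = 1.12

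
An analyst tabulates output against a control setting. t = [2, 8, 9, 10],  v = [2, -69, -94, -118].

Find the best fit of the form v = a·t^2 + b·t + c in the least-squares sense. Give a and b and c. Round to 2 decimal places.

a = -1.55, b = 3.57, c = 1.11

The normal system AᵀA·[a, b, c]ᵀ = Aᵀv is [[20673, 2249, 249]; [2249, 249, 29]; [249, 29, 4]]·[a, b, c]ᵀ = [-23822, -2574, -279]ᵀ.
Inverting the 3×3 Gram matrix, [a, b, c]ᵀ = [-1097/706, 2519/706, 391/353]ᵀ.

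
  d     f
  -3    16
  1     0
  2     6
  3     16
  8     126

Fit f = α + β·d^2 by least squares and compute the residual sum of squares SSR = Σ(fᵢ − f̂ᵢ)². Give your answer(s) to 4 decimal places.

SSR = 0.0000

XᵀX·[α, β]ᵀ = Xᵀf reads: 5·α + 87·β = 164;  87·α + 4275·β = 8376.
(Σ1 = 5, Σd^2 = 87, Σd^2·d^2 = 4275, Σf = 164, Σd^2·f = 8376.)
Eliminating β: 4275·(row 1) − 87·(row 2) gives 13806·α = 4275·164 − 87·8376 = -27612, so α = -2.
Then β = (8376 − 87·(-2))/4275 = 2.
Residuals: 0, 0, 0, 0, 0; SSR = 0.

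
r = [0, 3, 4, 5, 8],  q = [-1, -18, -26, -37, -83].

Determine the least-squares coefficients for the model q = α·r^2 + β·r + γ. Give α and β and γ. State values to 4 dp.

Normal-equation sums: Σr^2·r^2 = 5058, Σr^2·r = 728, Σr^2 = 114, Σr·r = 114, Σr = 20, Σ1 = 5.
Moment sums: Σr^2·q = -6815, Σr·q = -1007, Σq = -165.
Normal equations: [[5058, 728, 114]; [728, 114, 20]; [114, 20, 5]]·[α, β, γ]ᵀ = [-6815, -1007, -165]ᵀ.
Row-reducing yields α = -1385/1414, β = -56969/24038, γ = -14276/12019.

α = -0.9795, β = -2.3700, γ = -1.1878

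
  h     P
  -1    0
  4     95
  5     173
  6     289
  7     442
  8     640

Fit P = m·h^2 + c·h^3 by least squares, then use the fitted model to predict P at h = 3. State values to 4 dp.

Forming AᵀA = [[8675, 61499]; [61499, 446171]] and AᵀP = [78867, 569415]ᵀ gives AᵀA·[m, c]ᵀ = AᵀP.
Δ = 8675·446171 − 61499² = 88406424.
m = (78867·446171 − 61499·569415)/88406424 = 14142931/7367202; c = (8675·569415 − 61499·78867)/88406424 = 7452791/7367202.
At h = 3: P̂ = (14142931/7367202)·(9) + (7452791/7367202)·(27) = 18250652/409289.

P̂ = 44.5911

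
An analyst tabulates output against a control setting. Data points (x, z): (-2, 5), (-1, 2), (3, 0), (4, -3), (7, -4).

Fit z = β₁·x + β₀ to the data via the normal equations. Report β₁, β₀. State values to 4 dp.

Forming AᵀA = [[79, 11]; [11, 5]] and Aᵀz = [-52, 0]ᵀ gives AᵀA·[β₁, β₀]ᵀ = Aᵀz.
Eliminating β₀: 5·(row 1) − 11·(row 2) gives 274·β₁ = 5·(-52) − 11·0 = -260, so β₁ = -130/137.
Then β₀ = (0 − 11·(-130/137))/5 = 286/137.

β₁ = -0.9489, β₀ = 2.0876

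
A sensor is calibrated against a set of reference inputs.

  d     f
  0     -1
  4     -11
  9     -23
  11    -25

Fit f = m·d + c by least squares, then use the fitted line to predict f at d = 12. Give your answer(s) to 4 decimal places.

With design matrix A, AᵀA = [[218, 24]; [24, 4]] and Aᵀf = [-526, -60]ᵀ.
Eliminating c: 4·(row 1) − 24·(row 2) gives 296·m = 4·(-526) − 24·(-60) = -664, so m = -83/37.
Then c = ((-60) − 24·(-83/37))/4 = -57/37.
At d = 12: f̂ = (-83/37)·(12) + (-57/37)·(1) = -1053/37.

f̂ = -28.4595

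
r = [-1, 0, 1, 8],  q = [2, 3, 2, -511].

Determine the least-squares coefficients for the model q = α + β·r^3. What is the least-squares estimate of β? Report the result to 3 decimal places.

From the data, Σ1 = 4, Σr^3 = 512, Σr^3·r^3 = 262146.
Right-hand side: Σq = -504, Σr^3·q = -261632.
Normal equations: [[4, 512]; [512, 262146]]·[α, β]ᵀ = [-504, -261632]ᵀ.
Eliminating β: 262146·(row 1) − 512·(row 2) gives 786440·α = 262146·(-504) − 512·(-261632) = 1834000, so α = 45850/19661.
Then β = ((-261632) − 512·(45850/19661))/262146 = -19712/19661.

β = -1.003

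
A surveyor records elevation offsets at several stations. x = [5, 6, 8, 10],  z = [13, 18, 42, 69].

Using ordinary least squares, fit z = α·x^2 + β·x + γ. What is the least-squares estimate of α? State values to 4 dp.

With design matrix A, AᵀA = [[16017, 1853, 225]; [1853, 225, 29]; [225, 29, 4]] and Aᵀz = [10561, 1199, 142]ᵀ.
Inverting the 3×3 Gram matrix, [α, β, γ]ᵀ = [745/796, -2053/796, 309/199]ᵀ.

α = 0.9359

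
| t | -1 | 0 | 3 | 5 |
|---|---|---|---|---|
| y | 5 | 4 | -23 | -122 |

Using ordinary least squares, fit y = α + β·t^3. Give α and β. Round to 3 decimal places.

α = 4.059, β = -1.008

Compute the Gram sums: Σ1 = 4, Σt^3 = 151, Σt^3·t^3 = 16355.
Moment sums: Σy = -136, Σt^3·y = -15876.
Δ = 4·16355 − 151² = 42619.
α = ((-136)·16355 − 151·(-15876))/42619 = 172996/42619; β = (4·(-15876) − 151·(-136))/42619 = -42968/42619.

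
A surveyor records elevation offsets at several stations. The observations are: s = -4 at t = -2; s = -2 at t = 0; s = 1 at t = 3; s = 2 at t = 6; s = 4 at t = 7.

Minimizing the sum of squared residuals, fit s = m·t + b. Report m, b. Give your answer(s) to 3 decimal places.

Entries of XᵀX: Σt·t = 98, Σt = 14, Σ1 = 5.
Moment sums: Σt·s = 51, Σs = 1.
Normal equations: [[98, 14]; [14, 5]]·[m, b]ᵀ = [51, 1]ᵀ.
Δ = 98·5 − 14² = 294.
m = (51·5 − 14·1)/294 = 241/294; b = (98·1 − 14·51)/294 = -44/21.

m = 0.820, b = -2.095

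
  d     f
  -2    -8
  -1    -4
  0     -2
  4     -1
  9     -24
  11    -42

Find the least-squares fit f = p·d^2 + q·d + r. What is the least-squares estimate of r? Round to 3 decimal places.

Sums needed: Σd^2·d^2 = 21475, Σd^2·d = 2115, Σd^2 = 223, Σd·d = 223, Σd = 21, Σ1 = 6.
Right-hand side: Σd^2·f = -7078, Σd·f = -662, Σf = -81.
MᵀM·[p, q, r]ᵀ = Mᵀf becomes [[21475, 2115, 223]; [2115, 223, 21]; [223, 21, 6]]·[p, q, r]ᵀ = [-7078, -662, -81]ᵀ.
Row-reducing yields p = -308949/571624, q = 1310587/571624, r = -410687/285812.

r = -1.437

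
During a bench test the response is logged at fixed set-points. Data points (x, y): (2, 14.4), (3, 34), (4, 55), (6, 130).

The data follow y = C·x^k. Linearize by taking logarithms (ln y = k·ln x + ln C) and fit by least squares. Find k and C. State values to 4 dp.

k = 1.9816, C = 3.6881

Let Y = ln y. Fitting Y = k·ln x + ln C by least squares:
Σln x = 4.9698, Σ(ln x)² = 6.8196, Σln y = 15.0685, Σln x·ln y = 19.9997.
Equations: 6.8196·k + 4.9698·ln C = 19.9997;  4.9698·k + 4·ln C = 15.0685.
Δ = 6.8196·4 − (4.9698)² = 2.5794; k = (19.9997·4 − 4.9698·15.0685)/2.5794 = 1.98157, ln C = (6.8196·15.0685 − 4.9698·19.9997)/2.5794 = 1.30511, so C = exp(1.30511) = 3.68808.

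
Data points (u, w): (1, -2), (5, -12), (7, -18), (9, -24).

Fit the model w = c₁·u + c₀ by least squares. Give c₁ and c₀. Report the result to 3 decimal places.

c₁ = -2.743, c₀ = 1.086

Forming XᵀX = [[156, 22]; [22, 4]] and Xᵀw = [-404, -56]ᵀ gives XᵀX·[c₁, c₀]ᵀ = Xᵀw.
Eliminating c₀: 4·(row 1) − 22·(row 2) gives 140·c₁ = 4·(-404) − 22·(-56) = -384, so c₁ = -96/35.
Then c₀ = ((-56) − 22·(-96/35))/4 = 38/35.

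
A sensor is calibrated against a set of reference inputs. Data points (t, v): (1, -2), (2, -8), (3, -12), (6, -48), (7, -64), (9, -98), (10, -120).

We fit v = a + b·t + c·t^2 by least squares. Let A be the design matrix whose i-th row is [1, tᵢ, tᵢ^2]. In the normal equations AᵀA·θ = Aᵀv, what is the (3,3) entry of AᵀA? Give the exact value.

Row 3 ↔ basis t^2, column 3 ↔ basis t^2, so (AᵀA)_{3,3} = Σᵢ (t^2)·(t^2) = (1)·(1) + (4)·(4) + (9)·(9) + (36)·(36) + (49)·(49) + (81)·(81) + (100)·(100) = 20356.

20356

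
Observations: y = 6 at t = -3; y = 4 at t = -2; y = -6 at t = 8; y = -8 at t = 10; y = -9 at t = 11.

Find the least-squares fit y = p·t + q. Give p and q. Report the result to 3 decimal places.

Normal-equation sums: Σt·t = 298, Σt = 24, Σ1 = 5.
Moment sums: Σt·y = -253, Σy = -13.
det = 298·5 − 24² = 914.
p = ((-253)·5 − 24·(-13))/914 = -953/914; q = (298·(-13) − 24·(-253))/914 = 1099/457.

p = -1.043, q = 2.405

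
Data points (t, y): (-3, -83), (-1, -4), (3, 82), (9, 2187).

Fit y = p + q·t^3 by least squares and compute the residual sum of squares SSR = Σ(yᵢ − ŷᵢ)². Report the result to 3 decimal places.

SSR = 4.503

Sums needed: Σ1 = 4, Σt^3 = 728, Σt^3·t^3 = 532900.
And Σy = 2182, Σt^3·y = 1598782.
Normal equations: [[4, 728]; [728, 532900]]·[p, q]ᵀ = [2182, 1598782]ᵀ.
Eliminating q: 532900·(row 1) − 728·(row 2) gives 1601616·p = 532900·2182 − 728·1598782 = -1125496, so p = -140687/200202.
Then q = (1598782 − 728·(-140687/200202))/532900 = 600829/200202.
Residuals: -126848/100101, -162/547, 167434/100101, -20/183; SSR = 450776/100101.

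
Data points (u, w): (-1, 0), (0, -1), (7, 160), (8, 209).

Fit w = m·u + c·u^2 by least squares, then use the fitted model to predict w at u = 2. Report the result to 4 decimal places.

ŵ = 16.1425

Compute the Gram sums: Σu·u = 114, Σu·u^2 = 854, Σu^2·u^2 = 6498.
Right-hand side: Σu·w = 2792, Σu^2·w = 21216.
So XᵀX·[m, c]ᵀ = Xᵀw: [[114, 854]; [854, 6498]]·[m, c]ᵀ = [2792, 21216]ᵀ.
Δ = 114·6498 − 854² = 11456.
m = (2792·6498 − 854·21216)/11456 = 1497/716; c = (114·21216 − 854·2792)/11456 = 2141/716.
At u = 2: ŵ = (1497/716)·(2) + (2141/716)·(4) = 5779/358.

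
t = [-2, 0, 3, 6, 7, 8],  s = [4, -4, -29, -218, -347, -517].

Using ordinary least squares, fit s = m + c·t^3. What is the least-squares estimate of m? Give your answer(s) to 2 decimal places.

With design matrix A, AᵀA = [[6, 1090]; [1090, 427242]] and Aᵀs = [-1111, -431628]ᵀ.
Determinant 6·427242 − 1090² = 1375352.
m = ((-1111)·427242 − 1090·(-431628))/1375352 = -2095671/687676; c = (6·(-431628) − 1090·(-1111))/1375352 = -689389/687676.

m = -3.05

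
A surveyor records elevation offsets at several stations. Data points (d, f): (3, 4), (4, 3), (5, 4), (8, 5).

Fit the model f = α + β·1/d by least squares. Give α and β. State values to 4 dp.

α = 5.2358, β = -5.4422

The normal system XᵀX·[α, β]ᵀ = Xᵀf is [[4, 109/120]; [109/120, 3301/14400]]·[α, β]ᵀ = [16, 421/120]ᵀ.
Eliminating β: (3301/14400)·(row 1) − (109/120)·(row 2) gives (147/1600)·α = (3301/14400)·16 − (109/120)·(421/120) = 2309/4800, so α = 2309/441.
Then β = ((421/120) − (109/120)·(2309/441))/(3301/14400) = -800/147.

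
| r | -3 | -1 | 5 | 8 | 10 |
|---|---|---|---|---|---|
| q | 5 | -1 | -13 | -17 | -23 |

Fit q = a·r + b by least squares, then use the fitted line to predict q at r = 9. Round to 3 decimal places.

Setting ∂/∂a … = 0 gives: 199·a + 19·b = -445;  19·a + 5·b = -49.
(Σr·r = 199, Σr = 19, Σ1 = 5, Σr·q = -445, Σq = -49.)
det = 199·5 − 19² = 634.
a = ((-445)·5 − 19·(-49))/634 = -647/317; b = (199·(-49) − 19·(-445))/634 = -648/317.
At r = 9: q̂ = (-647/317)·(9) + (-648/317)·(1) = -6471/317.

q̂ = -20.413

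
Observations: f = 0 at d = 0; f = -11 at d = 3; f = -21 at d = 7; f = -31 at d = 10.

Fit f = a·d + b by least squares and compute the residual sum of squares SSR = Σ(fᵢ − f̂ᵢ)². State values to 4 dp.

SSR = 2.7328

From the data, Σd·d = 158, Σd = 20, Σ1 = 4.
And Σd·f = -490, Σf = -63.
Normal equations: [[158, 20]; [20, 4]]·[a, b]ᵀ = [-490, -63]ᵀ.
Determinant 158·4 − 20² = 232.
a = ((-490)·4 − 20·(-63))/232 = -175/58; b = (158·(-63) − 20·(-490))/232 = -77/116.
Residuals: 77/116, -149/116, 91/116, -19/116; SSR = 317/116.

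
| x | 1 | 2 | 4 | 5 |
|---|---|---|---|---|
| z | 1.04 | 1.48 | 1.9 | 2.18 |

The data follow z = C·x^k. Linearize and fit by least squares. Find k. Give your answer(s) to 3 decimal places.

Taking logs, ln z = k·ln x + ln C, so regress ln z on ln x.
XᵀX = [[4.9926, 3.6889]; [3.6889, 4]], rhs = [2.4158, 1.8524]ᵀ  (here Σln x = 3.6889, Σ(ln x)² = 4.9926, Σln z = 1.8524, Σln x·ln z = 2.4158).
Δ = 4.9926·4 − (3.6889)² = 6.3624; k = (2.4158·4 − 3.6889·1.8524)/6.3624 = 0.44477, ln C = (4.9926·1.8524 − 3.6889·2.4158)/6.3624 = 0.05293.

k = 0.445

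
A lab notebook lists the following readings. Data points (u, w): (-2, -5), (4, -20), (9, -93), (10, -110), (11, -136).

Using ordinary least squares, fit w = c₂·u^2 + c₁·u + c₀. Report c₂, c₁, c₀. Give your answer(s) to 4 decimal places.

c₂ = -1.0695, c₁ = -0.3825, c₀ = -1.4741

Sums needed: Σu^2·u^2 = 31474, Σu^2·u = 3116, Σu^2 = 322, Σu·u = 322, Σu = 32, Σ1 = 5.
Moment sums: Σu^2·w = -35329, Σu·w = -3503, Σw = -364.
Solving the 3×3 system (Gaussian elimination) gives c₂ = -129193/120794, c₁ = -46205/120794, c₀ = -89031/60397.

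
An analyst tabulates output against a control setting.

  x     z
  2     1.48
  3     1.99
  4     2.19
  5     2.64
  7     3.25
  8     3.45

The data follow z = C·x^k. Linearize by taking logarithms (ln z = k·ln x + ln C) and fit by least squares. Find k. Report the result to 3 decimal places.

k = 0.609

With ln zᵢ as the transformed response and ln xᵢ as the regressor:
Σln x = 8.8128, Σ(ln x)² = 14.3101, Σln z = 5.2519, Σln x·ln z = 8.5455.
Equations: 14.3101·k + 8.8128·ln C = 8.5455;  8.8128·k + 6·ln C = 5.2519.
Δ = 14.3101·6 − (8.8128)² = 8.1947; k = (8.5455·6 − 8.8128·5.2519)/8.1947 = 0.60884, ln C = (14.3101·5.2519 − 8.8128·8.5455)/8.1947 = -0.01895.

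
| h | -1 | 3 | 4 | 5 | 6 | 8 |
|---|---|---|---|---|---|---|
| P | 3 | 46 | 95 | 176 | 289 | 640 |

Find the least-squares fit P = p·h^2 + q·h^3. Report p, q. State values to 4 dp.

p = 2.0665, q = 0.9918

AᵀA·[p, q]ᵀ = AᵀP reads: 6355·p + 44935·q = 57701;  44935·p + 329251·q = 419423.
det = 6355·329251 − 44935² = 73235880.
p = (57701·329251 − 44935·419423)/73235880 = 10291/4980; q = (6355·419423 − 44935·57701)/73235880 = 807097/813732.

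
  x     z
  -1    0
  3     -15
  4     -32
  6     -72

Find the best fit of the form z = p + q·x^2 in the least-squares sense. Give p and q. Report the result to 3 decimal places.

MᵀM·[p, q]ᵀ = Mᵀz reads: 4·p + 62·q = -119;  62·p + 1634·q = -3239.
(Σ1 = 4, Σx^2 = 62, Σx^2·x^2 = 1634, Σz = -119, Σx^2·z = -3239.)
Determinant 4·1634 − 62² = 2692.
p = ((-119)·1634 − 62·(-3239))/2692 = 1593/673; q = (4·(-3239) − 62·(-119))/2692 = -2789/1346.

p = 2.367, q = -2.072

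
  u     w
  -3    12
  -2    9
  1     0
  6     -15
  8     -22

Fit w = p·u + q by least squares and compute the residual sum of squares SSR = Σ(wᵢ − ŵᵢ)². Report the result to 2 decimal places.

XᵀX·[p, q]ᵀ = Xᵀw reads: 114·p + 10·q = -320;  10·p + 5·q = -16.
Determinant 114·5 − 10² = 470.
p = ((-320)·5 − 10·(-16))/470 = -144/47; q = (114·(-16) − 10·(-320))/470 = 688/235.
Residuals: -28/235, -13/235, 32/235, 107/235, -98/235; SSR = 98/235.

SSR = 0.42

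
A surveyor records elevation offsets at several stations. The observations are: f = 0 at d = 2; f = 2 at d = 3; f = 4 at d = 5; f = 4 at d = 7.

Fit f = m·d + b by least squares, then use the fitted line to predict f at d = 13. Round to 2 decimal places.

f̂ = 9.32

Compute the Gram sums: Σd·d = 87, Σd = 17, Σ1 = 4.
Moment sums: Σd·f = 54, Σf = 10.
Normal equations: [[87, 17]; [17, 4]]·[m, b]ᵀ = [54, 10]ᵀ.
Determinant 87·4 − 17² = 59.
m = (54·4 − 17·10)/59 = 46/59; b = (87·10 − 17·54)/59 = -48/59.
At d = 13: f̂ = (46/59)·(13) + (-48/59)·(1) = 550/59.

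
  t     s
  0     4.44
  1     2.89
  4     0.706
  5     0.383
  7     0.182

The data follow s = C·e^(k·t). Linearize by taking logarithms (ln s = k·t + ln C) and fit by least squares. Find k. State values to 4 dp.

k = -0.4667

Linearized form: ln s = k·t + ln C. From the 5 transformed points,
Over the data: Σt = 17.0000, Σ(t)² = 91.0000, Σln s = -0.4597, Σt·ln s = -17.0561.
Normal system: [[91.0000, 17.0000]; [17.0000, 5]]·[k, ln C]ᵀ = [-17.0561, -0.4597]ᵀ.
Slope k = (n·Σt·ln s − Σt·Σln s)/(n·Σ(t)² − (Σt)²) = (5·-17.0561 − 17.0000·-0.4597)/166.0000 = -0.46666; ln C = (Σln s − k·Σt)/n = 1.49471.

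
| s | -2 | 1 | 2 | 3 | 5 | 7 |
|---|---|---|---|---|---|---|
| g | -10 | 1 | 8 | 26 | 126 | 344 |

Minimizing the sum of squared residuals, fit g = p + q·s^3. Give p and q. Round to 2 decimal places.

p = -0.65, q = 1.01

The normal equations are: 6·p + 496·q = 495;  496·p + 134132·q = 134589.
Eliminating q: 134132·(row 1) − 496·(row 2) gives 558776·p = 134132·495 − 496·134589 = -360804, so p = -90201/139694.
Then q = (134589 − 496·(-90201/139694))/134132 = 281007/279388.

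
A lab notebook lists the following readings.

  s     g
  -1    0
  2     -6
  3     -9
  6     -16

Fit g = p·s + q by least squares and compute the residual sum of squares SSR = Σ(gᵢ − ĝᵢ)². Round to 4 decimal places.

Normal-equation sums: Σs·s = 50, Σs = 10, Σ1 = 4.
Right-hand side: Σs·g = -135, Σg = -31.
So MᵀM·[p, q]ᵀ = Mᵀg: [[50, 10]; [10, 4]]·[p, q]ᵀ = [-135, -31]ᵀ.
Eliminating q: 4·(row 1) − 10·(row 2) gives 100·p = 4·(-135) − 10·(-31) = -230, so p = -23/10.
Then q = ((-31) − 10·(-23/10))/4 = -2.
Residuals: -3/10, 3/5, -1/10, -1/5; SSR = 1/2.

SSR = 0.5000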